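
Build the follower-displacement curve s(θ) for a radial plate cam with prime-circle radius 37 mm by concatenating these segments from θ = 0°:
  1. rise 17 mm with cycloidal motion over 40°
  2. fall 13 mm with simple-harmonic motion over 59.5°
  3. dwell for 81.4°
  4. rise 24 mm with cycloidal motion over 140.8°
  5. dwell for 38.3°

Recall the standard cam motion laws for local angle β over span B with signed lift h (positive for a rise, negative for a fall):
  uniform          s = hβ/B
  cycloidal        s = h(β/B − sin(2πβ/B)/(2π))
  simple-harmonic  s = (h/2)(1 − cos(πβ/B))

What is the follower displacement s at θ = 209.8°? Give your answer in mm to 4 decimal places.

seg 1 [0°–40°] cycloidal, h=17: full span → s += 17 → s = 17.0000
seg 2 [40°–99.5°] simple-harmonic, h=-13: full span → s += -13 → s = 4.0000
seg 3 [99.5°–180.9°] dwell: s stays 4.0000
seg 4 [180.9°–321.7°] cycloidal, h=24: θ=209.8° here. β=28.9, B=140.8. 24·(0.2053 − sin(2π·0.2053)/(2π)) = 1.2564 → s = 5.2564

5.2564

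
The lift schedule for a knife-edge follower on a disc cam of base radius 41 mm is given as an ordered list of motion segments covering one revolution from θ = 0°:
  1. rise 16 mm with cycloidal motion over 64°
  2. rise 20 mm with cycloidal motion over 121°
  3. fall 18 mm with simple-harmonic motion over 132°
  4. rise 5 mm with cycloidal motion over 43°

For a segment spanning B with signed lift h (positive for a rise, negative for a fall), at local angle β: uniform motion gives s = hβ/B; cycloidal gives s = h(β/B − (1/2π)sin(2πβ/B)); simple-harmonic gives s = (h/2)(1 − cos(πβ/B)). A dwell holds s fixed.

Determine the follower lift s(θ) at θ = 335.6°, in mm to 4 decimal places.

seg 1 [0°–64°] cycloidal, h=16: full span → s += 16 → s = 16.0000
seg 2 [64°–185°] cycloidal, h=20: full span → s += 20 → s = 36.0000
seg 3 [185°–317°] simple-harmonic, h=-18: full span → s += -18 → s = 18.0000
seg 4 [317°–360°] cycloidal, h=5: θ=335.6° here. β=18.6, B=43. 5·(0.4326 − sin(2π·0.4326)/(2π)) = 1.8356 → s = 19.8356

19.8356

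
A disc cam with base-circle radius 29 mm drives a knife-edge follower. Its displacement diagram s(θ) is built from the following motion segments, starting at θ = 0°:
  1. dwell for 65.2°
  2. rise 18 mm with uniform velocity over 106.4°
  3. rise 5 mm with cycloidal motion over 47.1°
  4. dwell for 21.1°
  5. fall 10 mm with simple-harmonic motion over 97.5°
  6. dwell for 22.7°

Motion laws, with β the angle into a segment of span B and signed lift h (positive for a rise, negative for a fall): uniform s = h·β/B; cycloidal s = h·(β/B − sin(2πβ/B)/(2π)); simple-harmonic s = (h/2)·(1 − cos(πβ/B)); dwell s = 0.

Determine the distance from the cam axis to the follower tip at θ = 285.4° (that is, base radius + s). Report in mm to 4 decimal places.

seg 1 [0°–65.2°] dwell: s stays 0.0000
seg 2 [65.2°–171.6°] uniform, h=18: full span → s += 18 → s = 18.0000
seg 3 [171.6°–218.7°] cycloidal, h=5: full span → s += 5 → s = 23.0000
seg 4 [218.7°–239.8°] dwell: s stays 23.0000
seg 5 [239.8°–337.3°] simple-harmonic, h=-10: θ=285.4° here. β=45.6, B=97.5. -10/2·(1 − cos(π·0.4677)) = -4.4934 → s = 18.5066
radial distance = base radius + s = 29 + 18.5066 = 47.5066

47.5066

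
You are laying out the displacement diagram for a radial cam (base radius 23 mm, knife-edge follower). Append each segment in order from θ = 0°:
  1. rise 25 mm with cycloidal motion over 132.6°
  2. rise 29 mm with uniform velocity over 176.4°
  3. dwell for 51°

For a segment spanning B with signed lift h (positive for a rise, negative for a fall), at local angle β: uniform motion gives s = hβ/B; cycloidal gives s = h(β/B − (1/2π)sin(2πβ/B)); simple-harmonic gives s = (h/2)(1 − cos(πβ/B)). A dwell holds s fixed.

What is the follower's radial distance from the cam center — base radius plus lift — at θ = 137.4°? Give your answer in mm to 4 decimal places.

seg 1 [0°–132.6°] cycloidal, h=25: full span → s += 25 → s = 25.0000
seg 2 [132.6°–309°] uniform, h=29: θ=137.4° here. β=4.8, B=176.4. 29·4.8/176.4 = 0.7891 → s = 25.7891
radial distance = base radius + s = 23 + 25.7891 = 48.7891

48.7891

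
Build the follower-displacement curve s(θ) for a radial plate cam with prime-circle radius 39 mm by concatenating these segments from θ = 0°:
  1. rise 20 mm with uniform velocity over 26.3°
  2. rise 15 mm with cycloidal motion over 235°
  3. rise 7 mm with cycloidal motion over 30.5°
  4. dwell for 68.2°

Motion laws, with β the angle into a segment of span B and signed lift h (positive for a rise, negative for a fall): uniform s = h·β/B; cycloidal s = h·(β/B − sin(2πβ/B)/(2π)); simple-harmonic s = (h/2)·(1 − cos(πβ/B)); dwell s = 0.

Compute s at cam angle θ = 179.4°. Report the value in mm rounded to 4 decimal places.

seg 1 [0°–26.3°] uniform, h=20: full span → s += 20 → s = 20.0000
seg 2 [26.3°–261.3°] cycloidal, h=15: θ=179.4° here. β=153.1, B=235. 15·(0.6515 − sin(2π·0.6515)/(2π)) = 11.7168 → s = 31.7168

31.7168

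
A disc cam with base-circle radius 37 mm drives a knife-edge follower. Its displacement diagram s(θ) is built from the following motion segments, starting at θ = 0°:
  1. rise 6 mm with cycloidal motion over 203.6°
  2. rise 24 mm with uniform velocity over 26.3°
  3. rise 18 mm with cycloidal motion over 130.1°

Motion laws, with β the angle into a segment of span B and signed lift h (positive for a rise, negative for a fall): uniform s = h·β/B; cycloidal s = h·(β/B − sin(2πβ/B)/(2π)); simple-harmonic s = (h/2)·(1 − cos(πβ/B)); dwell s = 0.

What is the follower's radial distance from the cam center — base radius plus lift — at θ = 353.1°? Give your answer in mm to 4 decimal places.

seg 1 [0°–203.6°] cycloidal, h=6: full span → s += 6 → s = 6.0000
seg 2 [203.6°–229.9°] uniform, h=24: full span → s += 24 → s = 30.0000
seg 3 [229.9°–360°] cycloidal, h=18: θ=353.1° here. β=123.2, B=130.1. 18·(0.9470 − sin(2π·0.9470)/(2π)) = 17.9824 → s = 47.9824
radial distance = base radius + s = 37 + 47.9824 = 84.9824

84.9824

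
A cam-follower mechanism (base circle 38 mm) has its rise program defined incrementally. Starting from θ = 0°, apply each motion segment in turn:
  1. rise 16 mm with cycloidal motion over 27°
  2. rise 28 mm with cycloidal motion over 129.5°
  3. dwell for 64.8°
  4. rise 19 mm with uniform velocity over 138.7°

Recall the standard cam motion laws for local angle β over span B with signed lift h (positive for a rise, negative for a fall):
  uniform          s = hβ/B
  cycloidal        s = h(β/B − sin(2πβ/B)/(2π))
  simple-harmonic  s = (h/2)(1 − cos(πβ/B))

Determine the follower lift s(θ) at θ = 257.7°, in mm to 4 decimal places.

seg 1 [0°–27°] cycloidal, h=16: full span → s += 16 → s = 16.0000
seg 2 [27°–156.5°] cycloidal, h=28: full span → s += 28 → s = 44.0000
seg 3 [156.5°–221.3°] dwell: s stays 44.0000
seg 4 [221.3°–360°] uniform, h=19: θ=257.7° here. β=36.4, B=138.7. 19·36.4/138.7 = 4.9863 → s = 48.9863

48.9863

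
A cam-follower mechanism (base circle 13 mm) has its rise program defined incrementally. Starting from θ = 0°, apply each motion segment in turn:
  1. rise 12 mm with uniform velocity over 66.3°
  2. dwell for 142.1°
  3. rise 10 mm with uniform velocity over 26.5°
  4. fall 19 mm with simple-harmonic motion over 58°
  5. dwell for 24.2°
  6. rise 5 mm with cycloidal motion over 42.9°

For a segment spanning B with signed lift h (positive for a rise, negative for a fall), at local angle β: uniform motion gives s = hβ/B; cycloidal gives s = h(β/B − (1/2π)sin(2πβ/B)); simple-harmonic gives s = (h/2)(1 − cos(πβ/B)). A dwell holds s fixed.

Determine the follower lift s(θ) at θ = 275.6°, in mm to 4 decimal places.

seg 1 [0°–66.3°] uniform, h=12: full span → s += 12 → s = 12.0000
seg 2 [66.3°–208.4°] dwell: s stays 12.0000
seg 3 [208.4°–234.9°] uniform, h=10: full span → s += 10 → s = 22.0000
seg 4 [234.9°–292.9°] simple-harmonic, h=-19: θ=275.6° here. β=40.7, B=58. -19/2·(1 − cos(π·0.7017)) = -15.1255 → s = 6.8745

6.8745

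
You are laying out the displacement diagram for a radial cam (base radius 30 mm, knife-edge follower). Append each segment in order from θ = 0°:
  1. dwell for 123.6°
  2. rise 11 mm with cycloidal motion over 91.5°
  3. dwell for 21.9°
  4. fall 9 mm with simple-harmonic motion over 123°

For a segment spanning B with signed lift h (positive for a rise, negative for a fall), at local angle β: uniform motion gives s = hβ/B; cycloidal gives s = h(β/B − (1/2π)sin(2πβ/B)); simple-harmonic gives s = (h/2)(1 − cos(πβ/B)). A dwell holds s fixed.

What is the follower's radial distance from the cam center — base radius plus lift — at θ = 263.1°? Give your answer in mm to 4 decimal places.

seg 1 [0°–123.6°] dwell: s stays 0.0000
seg 2 [123.6°–215.1°] cycloidal, h=11: full span → s += 11 → s = 11.0000
seg 3 [215.1°–237°] dwell: s stays 11.0000
seg 4 [237°–360°] simple-harmonic, h=-9: θ=263.1° here. β=26.1, B=123. -9/2·(1 − cos(π·0.2122)) = -0.9634 → s = 10.0366
radial distance = base radius + s = 30 + 10.0366 = 40.0366

40.0366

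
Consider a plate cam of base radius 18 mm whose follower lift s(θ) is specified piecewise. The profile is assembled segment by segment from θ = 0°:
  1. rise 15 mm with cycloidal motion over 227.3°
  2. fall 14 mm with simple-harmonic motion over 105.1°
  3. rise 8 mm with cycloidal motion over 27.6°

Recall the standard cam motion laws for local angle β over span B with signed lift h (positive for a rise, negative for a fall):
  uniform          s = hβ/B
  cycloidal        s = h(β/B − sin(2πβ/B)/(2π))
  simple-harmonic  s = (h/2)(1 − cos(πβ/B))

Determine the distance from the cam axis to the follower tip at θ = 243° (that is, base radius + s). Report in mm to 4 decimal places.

seg 1 [0°–227.3°] cycloidal, h=15: full span → s += 15 → s = 15.0000
seg 2 [227.3°–332.4°] simple-harmonic, h=-14: θ=243° here. β=15.7, B=105.1. -14/2·(1 − cos(π·0.1494)) = -0.7568 → s = 14.2432
radial distance = base radius + s = 18 + 14.2432 = 32.2432

32.2432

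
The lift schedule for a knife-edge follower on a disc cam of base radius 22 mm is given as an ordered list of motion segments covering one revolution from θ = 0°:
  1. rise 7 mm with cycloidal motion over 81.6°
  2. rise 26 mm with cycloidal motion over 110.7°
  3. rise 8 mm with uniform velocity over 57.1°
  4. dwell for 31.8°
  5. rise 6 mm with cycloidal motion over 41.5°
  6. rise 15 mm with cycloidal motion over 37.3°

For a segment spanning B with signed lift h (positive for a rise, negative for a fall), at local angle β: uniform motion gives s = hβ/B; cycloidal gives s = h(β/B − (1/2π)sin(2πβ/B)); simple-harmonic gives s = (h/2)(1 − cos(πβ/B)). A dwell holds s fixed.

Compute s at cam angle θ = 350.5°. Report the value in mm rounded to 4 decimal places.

seg 1 [0°–81.6°] cycloidal, h=7: full span → s += 7 → s = 7.0000
seg 2 [81.6°–192.3°] cycloidal, h=26: full span → s += 26 → s = 33.0000
seg 3 [192.3°–249.4°] uniform, h=8: full span → s += 8 → s = 41.0000
seg 4 [249.4°–281.2°] dwell: s stays 41.0000
seg 5 [281.2°–322.7°] cycloidal, h=6: full span → s += 6 → s = 47.0000
seg 6 [322.7°–360°] cycloidal, h=15: θ=350.5° here. β=27.8, B=37.3. 15·(0.7453 − sin(2π·0.7453)/(2π)) = 13.5659 → s = 60.5659

60.5659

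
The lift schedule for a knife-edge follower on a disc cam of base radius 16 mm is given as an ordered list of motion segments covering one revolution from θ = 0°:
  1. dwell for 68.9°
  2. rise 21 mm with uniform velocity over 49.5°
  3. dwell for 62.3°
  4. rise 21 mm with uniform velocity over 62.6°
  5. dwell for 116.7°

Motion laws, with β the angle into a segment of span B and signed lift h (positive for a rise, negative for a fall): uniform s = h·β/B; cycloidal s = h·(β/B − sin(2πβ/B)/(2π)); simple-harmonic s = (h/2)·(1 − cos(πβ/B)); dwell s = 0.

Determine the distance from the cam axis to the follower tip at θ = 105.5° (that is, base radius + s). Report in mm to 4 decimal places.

seg 1 [0°–68.9°] dwell: s stays 0.0000
seg 2 [68.9°–118.4°] uniform, h=21: θ=105.5° here. β=36.6, B=49.5. 21·36.6/49.5 = 15.5273 → s = 15.5273
radial distance = base radius + s = 16 + 15.5273 = 31.5273

31.5273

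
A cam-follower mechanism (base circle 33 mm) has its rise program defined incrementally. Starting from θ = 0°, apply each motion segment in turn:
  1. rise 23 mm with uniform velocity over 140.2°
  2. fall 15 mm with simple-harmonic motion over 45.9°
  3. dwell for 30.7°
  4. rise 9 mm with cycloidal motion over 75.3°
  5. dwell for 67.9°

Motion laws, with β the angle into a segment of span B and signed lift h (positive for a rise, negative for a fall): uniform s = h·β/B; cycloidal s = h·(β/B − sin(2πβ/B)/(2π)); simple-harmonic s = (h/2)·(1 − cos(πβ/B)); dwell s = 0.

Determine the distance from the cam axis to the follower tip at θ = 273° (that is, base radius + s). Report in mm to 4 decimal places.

seg 1 [0°–140.2°] uniform, h=23: full span → s += 23 → s = 23.0000
seg 2 [140.2°–186.1°] simple-harmonic, h=-15: full span → s += -15 → s = 8.0000
seg 3 [186.1°–216.8°] dwell: s stays 8.0000
seg 4 [216.8°–292.1°] cycloidal, h=9: θ=273° here. β=56.2, B=75.3. 9·(0.7463 − sin(2π·0.7463)/(2π)) = 8.1491 → s = 16.1491
radial distance = base radius + s = 33 + 16.1491 = 49.1491

49.1491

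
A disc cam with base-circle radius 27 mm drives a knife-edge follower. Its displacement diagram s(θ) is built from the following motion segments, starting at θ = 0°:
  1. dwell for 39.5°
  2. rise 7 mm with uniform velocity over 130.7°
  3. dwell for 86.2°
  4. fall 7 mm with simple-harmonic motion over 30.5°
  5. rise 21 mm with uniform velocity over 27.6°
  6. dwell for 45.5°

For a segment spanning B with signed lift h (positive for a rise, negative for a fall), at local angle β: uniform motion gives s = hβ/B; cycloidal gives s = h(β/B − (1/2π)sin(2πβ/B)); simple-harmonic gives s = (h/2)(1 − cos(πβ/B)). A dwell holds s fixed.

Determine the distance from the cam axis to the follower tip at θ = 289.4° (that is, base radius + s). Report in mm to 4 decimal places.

seg 1 [0°–39.5°] dwell: s stays 0.0000
seg 2 [39.5°–170.2°] uniform, h=7: full span → s += 7 → s = 7.0000
seg 3 [170.2°–256.4°] dwell: s stays 7.0000
seg 4 [256.4°–286.9°] simple-harmonic, h=-7: full span → s += -7 → s = 0.0000
seg 5 [286.9°–314.5°] uniform, h=21: θ=289.4° here. β=2.5, B=27.6. 21·2.5/27.6 = 1.9022 → s = 1.9022
radial distance = base radius + s = 27 + 1.9022 = 28.9022

28.9022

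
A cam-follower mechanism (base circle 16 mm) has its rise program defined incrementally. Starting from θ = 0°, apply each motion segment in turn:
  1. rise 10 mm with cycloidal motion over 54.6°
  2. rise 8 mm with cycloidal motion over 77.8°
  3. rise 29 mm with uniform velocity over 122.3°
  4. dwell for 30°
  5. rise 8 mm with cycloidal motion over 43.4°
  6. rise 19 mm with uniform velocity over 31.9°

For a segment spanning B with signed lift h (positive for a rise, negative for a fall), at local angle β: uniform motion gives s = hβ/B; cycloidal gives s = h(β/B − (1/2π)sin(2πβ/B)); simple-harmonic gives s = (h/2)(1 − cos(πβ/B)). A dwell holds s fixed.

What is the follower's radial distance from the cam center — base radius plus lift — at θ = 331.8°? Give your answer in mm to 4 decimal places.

seg 1 [0°–54.6°] cycloidal, h=10: full span → s += 10 → s = 10.0000
seg 2 [54.6°–132.4°] cycloidal, h=8: full span → s += 8 → s = 18.0000
seg 3 [132.4°–254.7°] uniform, h=29: full span → s += 29 → s = 47.0000
seg 4 [254.7°–284.7°] dwell: s stays 47.0000
seg 5 [284.7°–328.1°] cycloidal, h=8: full span → s += 8 → s = 55.0000
seg 6 [328.1°–360°] uniform, h=19: θ=331.8° here. β=3.7, B=31.9. 19·3.7/31.9 = 2.2038 → s = 57.2038
radial distance = base radius + s = 16 + 57.2038 = 73.2038

73.2038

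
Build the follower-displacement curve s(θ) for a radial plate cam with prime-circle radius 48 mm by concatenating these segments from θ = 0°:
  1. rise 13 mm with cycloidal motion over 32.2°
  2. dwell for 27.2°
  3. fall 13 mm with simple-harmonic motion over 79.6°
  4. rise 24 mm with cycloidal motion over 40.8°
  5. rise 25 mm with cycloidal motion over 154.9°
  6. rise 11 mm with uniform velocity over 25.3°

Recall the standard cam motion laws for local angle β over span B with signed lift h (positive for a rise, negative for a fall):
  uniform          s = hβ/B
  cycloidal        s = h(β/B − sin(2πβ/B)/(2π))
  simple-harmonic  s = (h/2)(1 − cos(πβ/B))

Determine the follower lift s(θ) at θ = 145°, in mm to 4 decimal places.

seg 1 [0°–32.2°] cycloidal, h=13: full span → s += 13 → s = 13.0000
seg 2 [32.2°–59.4°] dwell: s stays 13.0000
seg 3 [59.4°–139°] simple-harmonic, h=-13: full span → s += -13 → s = 0.0000
seg 4 [139°–179.8°] cycloidal, h=24: θ=145° here. β=6, B=40.8. 24·(0.1471 − sin(2π·0.1471)/(2π)) = 0.4812 → s = 0.4812

0.4812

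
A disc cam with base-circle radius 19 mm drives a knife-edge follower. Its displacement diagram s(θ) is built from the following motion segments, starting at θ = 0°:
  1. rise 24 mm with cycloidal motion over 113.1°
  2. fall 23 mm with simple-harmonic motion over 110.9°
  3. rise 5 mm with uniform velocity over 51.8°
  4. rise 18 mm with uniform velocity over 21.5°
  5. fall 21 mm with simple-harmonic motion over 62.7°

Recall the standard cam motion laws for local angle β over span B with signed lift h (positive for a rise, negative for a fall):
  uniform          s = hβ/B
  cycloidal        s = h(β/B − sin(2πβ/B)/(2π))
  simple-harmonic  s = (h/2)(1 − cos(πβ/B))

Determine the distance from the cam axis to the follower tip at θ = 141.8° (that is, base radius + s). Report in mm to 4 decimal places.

seg 1 [0°–113.1°] cycloidal, h=24: full span → s += 24 → s = 24.0000
seg 2 [113.1°–224°] simple-harmonic, h=-23: θ=141.8° here. β=28.7, B=110.9. -23/2·(1 − cos(π·0.2588)) = -3.5959 → s = 20.4041
radial distance = base radius + s = 19 + 20.4041 = 39.4041

39.4041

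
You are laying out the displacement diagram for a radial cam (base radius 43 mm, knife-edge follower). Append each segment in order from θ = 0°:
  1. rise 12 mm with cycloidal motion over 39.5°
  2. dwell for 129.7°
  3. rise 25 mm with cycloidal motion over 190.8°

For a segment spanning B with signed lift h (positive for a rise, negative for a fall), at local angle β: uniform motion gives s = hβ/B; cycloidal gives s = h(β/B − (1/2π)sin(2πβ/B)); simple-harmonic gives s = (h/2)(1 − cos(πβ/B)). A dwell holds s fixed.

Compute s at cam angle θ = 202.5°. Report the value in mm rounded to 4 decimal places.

seg 1 [0°–39.5°] cycloidal, h=12: full span → s += 12 → s = 12.0000
seg 2 [39.5°–169.2°] dwell: s stays 12.0000
seg 3 [169.2°–360°] cycloidal, h=25: θ=202.5° here. β=33.3, B=190.8. 25·(0.1745 − sin(2π·0.1745)/(2π)) = 0.8234 → s = 12.8234

12.8234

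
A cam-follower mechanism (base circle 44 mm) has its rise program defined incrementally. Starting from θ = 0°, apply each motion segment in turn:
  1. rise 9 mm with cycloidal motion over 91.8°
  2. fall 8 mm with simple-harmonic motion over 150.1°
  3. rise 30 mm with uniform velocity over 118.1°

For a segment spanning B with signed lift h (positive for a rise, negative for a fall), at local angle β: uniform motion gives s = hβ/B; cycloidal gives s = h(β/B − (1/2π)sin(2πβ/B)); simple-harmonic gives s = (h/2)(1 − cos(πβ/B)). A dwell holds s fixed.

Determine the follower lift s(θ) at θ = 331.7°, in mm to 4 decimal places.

seg 1 [0°–91.8°] cycloidal, h=9: full span → s += 9 → s = 9.0000
seg 2 [91.8°–241.9°] simple-harmonic, h=-8: full span → s += -8 → s = 1.0000
seg 3 [241.9°–360°] uniform, h=30: θ=331.7° here. β=89.8, B=118.1. 30·89.8/118.1 = 22.8112 → s = 23.8112

23.8112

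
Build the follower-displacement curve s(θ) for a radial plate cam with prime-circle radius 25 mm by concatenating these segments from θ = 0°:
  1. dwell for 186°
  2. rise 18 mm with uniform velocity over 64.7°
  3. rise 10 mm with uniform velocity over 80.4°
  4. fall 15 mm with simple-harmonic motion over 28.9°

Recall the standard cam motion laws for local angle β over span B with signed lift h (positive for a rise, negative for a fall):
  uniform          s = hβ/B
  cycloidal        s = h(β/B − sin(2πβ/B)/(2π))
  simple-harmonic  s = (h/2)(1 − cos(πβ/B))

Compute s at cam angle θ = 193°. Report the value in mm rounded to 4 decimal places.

seg 1 [0°–186°] dwell: s stays 0.0000
seg 2 [186°–250.7°] uniform, h=18: θ=193° here. β=7, B=64.7. 18·7/64.7 = 1.9474 → s = 1.9474

1.9474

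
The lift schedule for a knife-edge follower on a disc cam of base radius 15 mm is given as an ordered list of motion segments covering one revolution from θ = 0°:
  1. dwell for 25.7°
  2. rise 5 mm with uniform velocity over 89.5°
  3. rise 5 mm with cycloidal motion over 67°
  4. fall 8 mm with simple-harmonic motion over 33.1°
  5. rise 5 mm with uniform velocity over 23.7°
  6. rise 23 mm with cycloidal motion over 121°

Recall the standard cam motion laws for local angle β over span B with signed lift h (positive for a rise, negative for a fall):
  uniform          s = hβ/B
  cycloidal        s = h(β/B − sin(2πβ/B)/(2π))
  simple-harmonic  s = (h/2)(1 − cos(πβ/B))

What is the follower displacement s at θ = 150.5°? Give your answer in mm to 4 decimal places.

seg 1 [0°–25.7°] dwell: s stays 0.0000
seg 2 [25.7°–115.2°] uniform, h=5: full span → s += 5 → s = 5.0000
seg 3 [115.2°–182.2°] cycloidal, h=5: θ=150.5° here. β=35.3, B=67. 5·(0.5269 − sin(2π·0.5269)/(2π)) = 2.7680 → s = 7.7680

7.7680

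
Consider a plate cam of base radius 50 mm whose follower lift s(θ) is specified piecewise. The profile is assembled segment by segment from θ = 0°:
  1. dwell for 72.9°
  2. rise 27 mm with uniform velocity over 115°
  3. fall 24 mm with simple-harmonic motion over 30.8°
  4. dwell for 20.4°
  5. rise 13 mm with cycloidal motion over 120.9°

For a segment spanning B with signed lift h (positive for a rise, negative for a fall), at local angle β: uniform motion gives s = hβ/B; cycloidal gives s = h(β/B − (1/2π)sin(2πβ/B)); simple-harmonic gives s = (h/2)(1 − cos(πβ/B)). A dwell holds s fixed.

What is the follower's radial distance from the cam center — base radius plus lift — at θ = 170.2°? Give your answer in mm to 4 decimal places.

seg 1 [0°–72.9°] dwell: s stays 0.0000
seg 2 [72.9°–187.9°] uniform, h=27: θ=170.2° here. β=97.3, B=115. 27·97.3/115 = 22.8443 → s = 22.8443
radial distance = base radius + s = 50 + 22.8443 = 72.8443

72.8443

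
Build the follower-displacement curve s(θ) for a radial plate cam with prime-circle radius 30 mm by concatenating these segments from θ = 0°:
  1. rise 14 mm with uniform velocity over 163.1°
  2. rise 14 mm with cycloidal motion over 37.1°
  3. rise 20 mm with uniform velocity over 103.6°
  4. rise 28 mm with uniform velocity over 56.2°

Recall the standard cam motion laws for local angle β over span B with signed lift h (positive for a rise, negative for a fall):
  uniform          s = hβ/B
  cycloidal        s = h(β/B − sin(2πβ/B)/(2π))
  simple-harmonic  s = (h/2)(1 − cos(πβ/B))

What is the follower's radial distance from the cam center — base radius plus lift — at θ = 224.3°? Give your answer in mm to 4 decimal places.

seg 1 [0°–163.1°] uniform, h=14: full span → s += 14 → s = 14.0000
seg 2 [163.1°–200.2°] cycloidal, h=14: full span → s += 14 → s = 28.0000
seg 3 [200.2°–303.8°] uniform, h=20: θ=224.3° here. β=24.1, B=103.6. 20·24.1/103.6 = 4.6525 → s = 32.6525
radial distance = base radius + s = 30 + 32.6525 = 62.6525

62.6525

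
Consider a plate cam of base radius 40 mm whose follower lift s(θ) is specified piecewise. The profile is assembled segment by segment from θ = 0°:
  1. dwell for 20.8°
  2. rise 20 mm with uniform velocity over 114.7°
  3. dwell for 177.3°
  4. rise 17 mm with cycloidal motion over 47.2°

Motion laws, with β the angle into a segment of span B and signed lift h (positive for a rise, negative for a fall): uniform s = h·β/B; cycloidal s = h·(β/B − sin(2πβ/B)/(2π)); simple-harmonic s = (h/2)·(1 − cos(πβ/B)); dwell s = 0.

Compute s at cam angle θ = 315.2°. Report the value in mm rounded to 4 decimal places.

seg 1 [0°–20.8°] dwell: s stays 0.0000
seg 2 [20.8°–135.5°] uniform, h=20: full span → s += 20 → s = 20.0000
seg 3 [135.5°–312.8°] dwell: s stays 20.0000
seg 4 [312.8°–360°] cycloidal, h=17: θ=315.2° here. β=2.4, B=47.2. 17·(0.0508 − sin(2π·0.0508)/(2π)) = 0.0146 → s = 20.0146

20.0146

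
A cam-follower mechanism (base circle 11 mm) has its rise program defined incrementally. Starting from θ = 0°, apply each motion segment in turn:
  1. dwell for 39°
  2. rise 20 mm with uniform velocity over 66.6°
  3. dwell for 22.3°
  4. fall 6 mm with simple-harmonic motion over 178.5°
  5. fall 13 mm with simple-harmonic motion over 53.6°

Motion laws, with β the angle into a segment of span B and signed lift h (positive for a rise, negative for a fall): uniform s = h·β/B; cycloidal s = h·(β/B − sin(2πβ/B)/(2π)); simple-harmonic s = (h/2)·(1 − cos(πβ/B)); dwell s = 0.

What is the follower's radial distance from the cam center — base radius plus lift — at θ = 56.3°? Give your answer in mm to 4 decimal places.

seg 1 [0°–39°] dwell: s stays 0.0000
seg 2 [39°–105.6°] uniform, h=20: θ=56.3° here. β=17.3, B=66.6. 20·17.3/66.6 = 5.1952 → s = 5.1952
radial distance = base radius + s = 11 + 5.1952 = 16.1952

16.1952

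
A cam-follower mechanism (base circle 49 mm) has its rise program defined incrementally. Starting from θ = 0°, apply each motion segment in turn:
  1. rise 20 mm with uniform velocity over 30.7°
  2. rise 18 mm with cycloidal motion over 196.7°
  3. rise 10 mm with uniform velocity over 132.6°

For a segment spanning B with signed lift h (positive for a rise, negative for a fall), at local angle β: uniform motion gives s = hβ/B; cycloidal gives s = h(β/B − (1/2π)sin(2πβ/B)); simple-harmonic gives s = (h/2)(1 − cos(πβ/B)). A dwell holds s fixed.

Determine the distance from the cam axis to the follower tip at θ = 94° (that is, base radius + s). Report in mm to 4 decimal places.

seg 1 [0°–30.7°] uniform, h=20: full span → s += 20 → s = 20.0000
seg 2 [30.7°–227.4°] cycloidal, h=18: θ=94° here. β=63.3, B=196.7. 18·(0.3218 − sin(2π·0.3218)/(2π)) = 3.2145 → s = 23.2145
radial distance = base radius + s = 49 + 23.2145 = 72.2145

72.2145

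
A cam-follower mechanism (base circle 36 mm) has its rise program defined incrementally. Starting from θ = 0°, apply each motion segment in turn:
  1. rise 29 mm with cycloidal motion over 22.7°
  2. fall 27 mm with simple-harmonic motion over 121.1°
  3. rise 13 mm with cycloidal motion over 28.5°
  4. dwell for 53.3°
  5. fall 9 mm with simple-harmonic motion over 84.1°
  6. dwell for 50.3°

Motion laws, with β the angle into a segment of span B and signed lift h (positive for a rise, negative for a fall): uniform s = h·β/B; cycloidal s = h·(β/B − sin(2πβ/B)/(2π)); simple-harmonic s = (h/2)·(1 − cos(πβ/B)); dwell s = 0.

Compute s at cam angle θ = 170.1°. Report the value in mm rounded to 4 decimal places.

seg 1 [0°–22.7°] cycloidal, h=29: full span → s += 29 → s = 29.0000
seg 2 [22.7°–143.8°] simple-harmonic, h=-27: full span → s += -27 → s = 2.0000
seg 3 [143.8°–172.3°] cycloidal, h=13: θ=170.1° here. β=26.3, B=28.5. 13·(0.9228 − sin(2π·0.9228)/(2π)) = 12.9611 → s = 14.9611

14.9611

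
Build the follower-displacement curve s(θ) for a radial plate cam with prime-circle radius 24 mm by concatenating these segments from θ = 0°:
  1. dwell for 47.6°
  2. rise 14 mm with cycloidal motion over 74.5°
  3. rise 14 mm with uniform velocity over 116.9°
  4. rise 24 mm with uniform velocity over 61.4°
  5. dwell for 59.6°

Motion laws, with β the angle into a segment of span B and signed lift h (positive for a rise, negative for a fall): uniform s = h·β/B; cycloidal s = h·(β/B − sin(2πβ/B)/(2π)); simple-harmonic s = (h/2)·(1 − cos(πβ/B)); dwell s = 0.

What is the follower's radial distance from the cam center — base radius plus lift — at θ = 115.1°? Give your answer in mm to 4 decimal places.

seg 1 [0°–47.6°] dwell: s stays 0.0000
seg 2 [47.6°–122.1°] cycloidal, h=14: θ=115.1° here. β=67.5, B=74.5. 14·(0.9060 − sin(2π·0.9060)/(2π)) = 13.9249 → s = 13.9249
radial distance = base radius + s = 24 + 13.9249 = 37.9249

37.9249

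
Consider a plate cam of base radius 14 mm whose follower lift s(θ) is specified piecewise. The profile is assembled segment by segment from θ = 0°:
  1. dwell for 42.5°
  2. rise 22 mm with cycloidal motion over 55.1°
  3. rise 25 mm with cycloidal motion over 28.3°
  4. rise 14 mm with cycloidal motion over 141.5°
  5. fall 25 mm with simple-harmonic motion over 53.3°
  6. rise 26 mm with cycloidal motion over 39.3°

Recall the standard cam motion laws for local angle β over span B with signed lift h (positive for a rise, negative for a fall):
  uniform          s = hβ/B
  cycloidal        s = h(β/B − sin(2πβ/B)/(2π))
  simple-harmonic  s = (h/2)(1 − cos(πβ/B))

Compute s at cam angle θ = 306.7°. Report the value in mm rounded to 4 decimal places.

seg 1 [0°–42.5°] dwell: s stays 0.0000
seg 2 [42.5°–97.6°] cycloidal, h=22: full span → s += 22 → s = 22.0000
seg 3 [97.6°–125.9°] cycloidal, h=25: full span → s += 25 → s = 47.0000
seg 4 [125.9°–267.4°] cycloidal, h=14: full span → s += 14 → s = 61.0000
seg 5 [267.4°–320.7°] simple-harmonic, h=-25: θ=306.7° here. β=39.3, B=53.3. -25/2·(1 − cos(π·0.7373)) = -20.9803 → s = 40.0197

40.0197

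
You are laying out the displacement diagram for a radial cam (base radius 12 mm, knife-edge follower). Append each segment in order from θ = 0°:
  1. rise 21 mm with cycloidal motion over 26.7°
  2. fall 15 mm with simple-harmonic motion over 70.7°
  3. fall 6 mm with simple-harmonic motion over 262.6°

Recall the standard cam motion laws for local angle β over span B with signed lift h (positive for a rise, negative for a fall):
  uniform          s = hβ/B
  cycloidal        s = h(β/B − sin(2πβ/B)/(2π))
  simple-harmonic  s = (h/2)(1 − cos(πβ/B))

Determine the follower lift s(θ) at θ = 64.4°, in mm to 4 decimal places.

seg 1 [0°–26.7°] cycloidal, h=21: full span → s += 21 → s = 21.0000
seg 2 [26.7°–97.4°] simple-harmonic, h=-15: θ=64.4° here. β=37.7, B=70.7. -15/2·(1 − cos(π·0.5332)) = -8.2818 → s = 12.7182

12.7182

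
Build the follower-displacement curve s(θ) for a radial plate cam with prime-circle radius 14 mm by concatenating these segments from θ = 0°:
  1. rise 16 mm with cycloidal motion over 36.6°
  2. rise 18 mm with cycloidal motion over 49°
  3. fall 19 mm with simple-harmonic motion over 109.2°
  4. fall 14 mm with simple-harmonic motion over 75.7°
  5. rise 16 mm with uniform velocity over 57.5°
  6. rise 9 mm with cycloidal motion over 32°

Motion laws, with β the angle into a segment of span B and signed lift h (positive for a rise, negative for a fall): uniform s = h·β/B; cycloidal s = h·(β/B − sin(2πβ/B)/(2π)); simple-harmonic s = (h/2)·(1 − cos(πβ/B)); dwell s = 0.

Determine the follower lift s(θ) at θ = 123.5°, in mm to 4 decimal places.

seg 1 [0°–36.6°] cycloidal, h=16: full span → s += 16 → s = 16.0000
seg 2 [36.6°–85.6°] cycloidal, h=18: full span → s += 18 → s = 34.0000
seg 3 [85.6°–194.8°] simple-harmonic, h=-19: θ=123.5° here. β=37.9, B=109.2. -19/2·(1 − cos(π·0.3471)) = -5.1093 → s = 28.8907

28.8907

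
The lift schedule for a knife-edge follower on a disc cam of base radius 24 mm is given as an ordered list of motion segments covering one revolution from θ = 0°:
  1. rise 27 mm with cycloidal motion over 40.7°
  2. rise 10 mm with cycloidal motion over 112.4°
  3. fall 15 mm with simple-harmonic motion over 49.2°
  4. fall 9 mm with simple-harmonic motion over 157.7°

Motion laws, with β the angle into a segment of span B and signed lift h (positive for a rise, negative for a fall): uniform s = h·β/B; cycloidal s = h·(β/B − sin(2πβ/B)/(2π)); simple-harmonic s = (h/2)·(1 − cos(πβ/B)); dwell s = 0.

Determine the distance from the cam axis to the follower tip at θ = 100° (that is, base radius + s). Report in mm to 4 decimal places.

seg 1 [0°–40.7°] cycloidal, h=27: full span → s += 27 → s = 27.0000
seg 2 [40.7°–153.1°] cycloidal, h=10: θ=100° here. β=59.3, B=112.4. 10·(0.5276 − sin(2π·0.5276)/(2π)) = 5.5502 → s = 32.5502
radial distance = base radius + s = 24 + 32.5502 = 56.5502

56.5502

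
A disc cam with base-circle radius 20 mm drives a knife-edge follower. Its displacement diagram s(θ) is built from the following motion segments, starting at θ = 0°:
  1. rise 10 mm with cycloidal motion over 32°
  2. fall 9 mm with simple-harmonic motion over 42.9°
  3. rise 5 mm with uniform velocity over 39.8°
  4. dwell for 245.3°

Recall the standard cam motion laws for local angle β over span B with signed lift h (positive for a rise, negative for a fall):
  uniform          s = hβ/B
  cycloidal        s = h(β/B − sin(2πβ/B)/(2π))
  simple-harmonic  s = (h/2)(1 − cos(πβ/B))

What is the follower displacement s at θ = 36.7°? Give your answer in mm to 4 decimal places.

seg 1 [0°–32°] cycloidal, h=10: full span → s += 10 → s = 10.0000
seg 2 [32°–74.9°] simple-harmonic, h=-9: θ=36.7° here. β=4.7, B=42.9. -9/2·(1 − cos(π·0.1096)) = -0.2639 → s = 9.7361

9.7361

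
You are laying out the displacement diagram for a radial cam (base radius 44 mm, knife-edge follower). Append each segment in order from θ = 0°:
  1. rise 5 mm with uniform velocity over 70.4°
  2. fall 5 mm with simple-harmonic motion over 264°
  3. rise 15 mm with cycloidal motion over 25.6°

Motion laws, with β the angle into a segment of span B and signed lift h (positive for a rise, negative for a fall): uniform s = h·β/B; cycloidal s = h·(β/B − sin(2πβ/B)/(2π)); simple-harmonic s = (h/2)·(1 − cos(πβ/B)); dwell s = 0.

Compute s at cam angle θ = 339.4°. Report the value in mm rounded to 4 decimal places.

seg 1 [0°–70.4°] uniform, h=5: full span → s += 5 → s = 5.0000
seg 2 [70.4°–334.4°] simple-harmonic, h=-5: full span → s += -5 → s = 0.0000
seg 3 [334.4°–360°] cycloidal, h=15: θ=339.4° here. β=5, B=25.6. 15·(0.1953 − sin(2π·0.1953)/(2π)) = 0.6819 → s = 0.6819

0.6819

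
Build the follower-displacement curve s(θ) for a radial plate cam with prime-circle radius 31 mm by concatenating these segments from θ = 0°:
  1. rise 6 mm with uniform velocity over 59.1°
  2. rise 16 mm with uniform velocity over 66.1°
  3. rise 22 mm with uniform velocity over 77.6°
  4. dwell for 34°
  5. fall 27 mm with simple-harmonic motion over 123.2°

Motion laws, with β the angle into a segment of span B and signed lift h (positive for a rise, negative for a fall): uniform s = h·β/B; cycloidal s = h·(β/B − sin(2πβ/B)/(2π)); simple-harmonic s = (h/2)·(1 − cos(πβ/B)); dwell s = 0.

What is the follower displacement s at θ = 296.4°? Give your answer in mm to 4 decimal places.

seg 1 [0°–59.1°] uniform, h=6: full span → s += 6 → s = 6.0000
seg 2 [59.1°–125.2°] uniform, h=16: full span → s += 16 → s = 22.0000
seg 3 [125.2°–202.8°] uniform, h=22: full span → s += 22 → s = 44.0000
seg 4 [202.8°–236.8°] dwell: s stays 44.0000
seg 5 [236.8°–360°] simple-harmonic, h=-27: θ=296.4° here. β=59.6, B=123.2. -27/2·(1 − cos(π·0.4838)) = -12.8118 → s = 31.1882

31.1882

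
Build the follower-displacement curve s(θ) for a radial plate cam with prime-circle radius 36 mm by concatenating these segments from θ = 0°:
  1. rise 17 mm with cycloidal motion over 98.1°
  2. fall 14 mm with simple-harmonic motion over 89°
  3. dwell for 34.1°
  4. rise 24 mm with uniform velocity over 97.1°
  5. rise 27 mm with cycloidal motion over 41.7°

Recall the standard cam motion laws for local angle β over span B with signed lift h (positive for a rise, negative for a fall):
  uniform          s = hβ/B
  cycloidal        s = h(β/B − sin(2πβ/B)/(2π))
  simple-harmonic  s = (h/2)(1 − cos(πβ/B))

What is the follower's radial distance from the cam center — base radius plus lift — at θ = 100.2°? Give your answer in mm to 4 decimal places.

seg 1 [0°–98.1°] cycloidal, h=17: full span → s += 17 → s = 17.0000
seg 2 [98.1°–187.1°] simple-harmonic, h=-14: θ=100.2° here. β=2.1, B=89. -14/2·(1 − cos(π·0.0236)) = -0.0192 → s = 16.9808
radial distance = base radius + s = 36 + 16.9808 = 52.9808

52.9808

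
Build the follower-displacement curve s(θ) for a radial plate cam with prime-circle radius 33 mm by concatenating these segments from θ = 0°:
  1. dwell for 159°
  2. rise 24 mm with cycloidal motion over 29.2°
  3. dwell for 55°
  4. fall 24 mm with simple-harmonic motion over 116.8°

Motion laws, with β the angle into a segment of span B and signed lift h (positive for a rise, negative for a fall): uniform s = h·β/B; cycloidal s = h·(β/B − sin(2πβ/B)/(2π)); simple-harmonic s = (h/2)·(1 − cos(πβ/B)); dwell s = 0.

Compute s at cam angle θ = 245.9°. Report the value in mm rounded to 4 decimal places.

seg 1 [0°–159°] dwell: s stays 0.0000
seg 2 [159°–188.2°] cycloidal, h=24: full span → s += 24 → s = 24.0000
seg 3 [188.2°–243.2°] dwell: s stays 24.0000
seg 4 [243.2°–360°] simple-harmonic, h=-24: θ=245.9° here. β=2.7, B=116.8. -24/2·(1 − cos(π·0.0231)) = -0.0316 → s = 23.9684

23.9684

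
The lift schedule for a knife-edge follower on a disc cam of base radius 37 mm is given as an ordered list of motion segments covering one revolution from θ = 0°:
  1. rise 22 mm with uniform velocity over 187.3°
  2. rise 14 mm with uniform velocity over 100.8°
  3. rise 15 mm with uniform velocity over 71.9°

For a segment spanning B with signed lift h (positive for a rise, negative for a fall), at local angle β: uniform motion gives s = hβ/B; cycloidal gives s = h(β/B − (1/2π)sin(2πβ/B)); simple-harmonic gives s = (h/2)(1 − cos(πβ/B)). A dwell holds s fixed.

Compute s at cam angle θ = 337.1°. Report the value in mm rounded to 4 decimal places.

seg 1 [0°–187.3°] uniform, h=22: full span → s += 22 → s = 22.0000
seg 2 [187.3°–288.1°] uniform, h=14: full span → s += 14 → s = 36.0000
seg 3 [288.1°–360°] uniform, h=15: θ=337.1° here. β=49, B=71.9. 15·49/71.9 = 10.2225 → s = 46.2225

46.2225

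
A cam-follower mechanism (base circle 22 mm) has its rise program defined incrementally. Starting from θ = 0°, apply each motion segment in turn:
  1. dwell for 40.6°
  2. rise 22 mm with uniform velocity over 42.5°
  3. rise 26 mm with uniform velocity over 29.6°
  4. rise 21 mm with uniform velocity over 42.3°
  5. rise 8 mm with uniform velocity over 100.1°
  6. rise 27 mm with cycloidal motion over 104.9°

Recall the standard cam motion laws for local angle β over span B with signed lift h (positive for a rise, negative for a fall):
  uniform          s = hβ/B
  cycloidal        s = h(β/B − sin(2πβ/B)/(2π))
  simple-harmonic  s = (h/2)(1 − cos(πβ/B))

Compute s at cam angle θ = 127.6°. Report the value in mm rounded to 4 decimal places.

seg 1 [0°–40.6°] dwell: s stays 0.0000
seg 2 [40.6°–83.1°] uniform, h=22: full span → s += 22 → s = 22.0000
seg 3 [83.1°–112.7°] uniform, h=26: full span → s += 26 → s = 48.0000
seg 4 [112.7°–155°] uniform, h=21: θ=127.6° here. β=14.9, B=42.3. 21·14.9/42.3 = 7.3972 → s = 55.3972

55.3972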